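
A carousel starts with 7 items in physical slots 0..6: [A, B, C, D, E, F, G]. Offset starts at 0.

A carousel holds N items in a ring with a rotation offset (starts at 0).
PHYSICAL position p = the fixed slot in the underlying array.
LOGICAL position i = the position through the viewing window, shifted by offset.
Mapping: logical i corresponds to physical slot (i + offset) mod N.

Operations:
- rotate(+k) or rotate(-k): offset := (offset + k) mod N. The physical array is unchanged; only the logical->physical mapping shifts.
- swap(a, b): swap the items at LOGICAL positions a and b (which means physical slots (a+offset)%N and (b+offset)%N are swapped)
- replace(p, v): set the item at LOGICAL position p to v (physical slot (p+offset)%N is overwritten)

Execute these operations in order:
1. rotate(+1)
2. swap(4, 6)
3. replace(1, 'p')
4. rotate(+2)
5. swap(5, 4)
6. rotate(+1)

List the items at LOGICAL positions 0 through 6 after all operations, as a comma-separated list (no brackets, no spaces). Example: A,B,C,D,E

After op 1 (rotate(+1)): offset=1, physical=[A,B,C,D,E,F,G], logical=[B,C,D,E,F,G,A]
After op 2 (swap(4, 6)): offset=1, physical=[F,B,C,D,E,A,G], logical=[B,C,D,E,A,G,F]
After op 3 (replace(1, 'p')): offset=1, physical=[F,B,p,D,E,A,G], logical=[B,p,D,E,A,G,F]
After op 4 (rotate(+2)): offset=3, physical=[F,B,p,D,E,A,G], logical=[D,E,A,G,F,B,p]
After op 5 (swap(5, 4)): offset=3, physical=[B,F,p,D,E,A,G], logical=[D,E,A,G,B,F,p]
After op 6 (rotate(+1)): offset=4, physical=[B,F,p,D,E,A,G], logical=[E,A,G,B,F,p,D]

Answer: E,A,G,B,F,p,D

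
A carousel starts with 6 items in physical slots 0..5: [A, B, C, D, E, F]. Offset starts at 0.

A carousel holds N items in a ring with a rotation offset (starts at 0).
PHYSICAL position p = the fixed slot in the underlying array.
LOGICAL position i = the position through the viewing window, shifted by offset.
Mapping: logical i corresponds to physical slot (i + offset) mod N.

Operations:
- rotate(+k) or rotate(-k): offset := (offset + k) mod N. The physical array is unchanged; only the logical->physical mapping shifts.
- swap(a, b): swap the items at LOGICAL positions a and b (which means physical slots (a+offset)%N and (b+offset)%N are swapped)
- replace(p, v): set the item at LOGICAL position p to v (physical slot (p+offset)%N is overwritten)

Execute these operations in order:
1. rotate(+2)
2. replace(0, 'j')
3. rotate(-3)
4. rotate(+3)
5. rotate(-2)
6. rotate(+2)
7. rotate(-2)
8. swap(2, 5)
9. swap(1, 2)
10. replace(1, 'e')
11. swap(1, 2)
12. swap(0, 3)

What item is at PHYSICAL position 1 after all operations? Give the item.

After op 1 (rotate(+2)): offset=2, physical=[A,B,C,D,E,F], logical=[C,D,E,F,A,B]
After op 2 (replace(0, 'j')): offset=2, physical=[A,B,j,D,E,F], logical=[j,D,E,F,A,B]
After op 3 (rotate(-3)): offset=5, physical=[A,B,j,D,E,F], logical=[F,A,B,j,D,E]
After op 4 (rotate(+3)): offset=2, physical=[A,B,j,D,E,F], logical=[j,D,E,F,A,B]
After op 5 (rotate(-2)): offset=0, physical=[A,B,j,D,E,F], logical=[A,B,j,D,E,F]
After op 6 (rotate(+2)): offset=2, physical=[A,B,j,D,E,F], logical=[j,D,E,F,A,B]
After op 7 (rotate(-2)): offset=0, physical=[A,B,j,D,E,F], logical=[A,B,j,D,E,F]
After op 8 (swap(2, 5)): offset=0, physical=[A,B,F,D,E,j], logical=[A,B,F,D,E,j]
After op 9 (swap(1, 2)): offset=0, physical=[A,F,B,D,E,j], logical=[A,F,B,D,E,j]
After op 10 (replace(1, 'e')): offset=0, physical=[A,e,B,D,E,j], logical=[A,e,B,D,E,j]
After op 11 (swap(1, 2)): offset=0, physical=[A,B,e,D,E,j], logical=[A,B,e,D,E,j]
After op 12 (swap(0, 3)): offset=0, physical=[D,B,e,A,E,j], logical=[D,B,e,A,E,j]

Answer: B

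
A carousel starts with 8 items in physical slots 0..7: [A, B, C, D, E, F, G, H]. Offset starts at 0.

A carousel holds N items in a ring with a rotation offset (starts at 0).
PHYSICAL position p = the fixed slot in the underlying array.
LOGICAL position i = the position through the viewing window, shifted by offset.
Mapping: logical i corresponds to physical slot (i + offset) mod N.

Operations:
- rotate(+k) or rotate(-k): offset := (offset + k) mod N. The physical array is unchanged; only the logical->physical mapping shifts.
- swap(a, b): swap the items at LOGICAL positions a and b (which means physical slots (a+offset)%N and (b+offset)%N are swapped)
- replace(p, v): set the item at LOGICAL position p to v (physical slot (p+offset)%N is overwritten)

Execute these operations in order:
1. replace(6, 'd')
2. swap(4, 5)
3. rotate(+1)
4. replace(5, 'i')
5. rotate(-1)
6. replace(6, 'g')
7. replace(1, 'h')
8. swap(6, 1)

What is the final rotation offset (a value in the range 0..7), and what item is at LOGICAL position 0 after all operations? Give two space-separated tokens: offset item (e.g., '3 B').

After op 1 (replace(6, 'd')): offset=0, physical=[A,B,C,D,E,F,d,H], logical=[A,B,C,D,E,F,d,H]
After op 2 (swap(4, 5)): offset=0, physical=[A,B,C,D,F,E,d,H], logical=[A,B,C,D,F,E,d,H]
After op 3 (rotate(+1)): offset=1, physical=[A,B,C,D,F,E,d,H], logical=[B,C,D,F,E,d,H,A]
After op 4 (replace(5, 'i')): offset=1, physical=[A,B,C,D,F,E,i,H], logical=[B,C,D,F,E,i,H,A]
After op 5 (rotate(-1)): offset=0, physical=[A,B,C,D,F,E,i,H], logical=[A,B,C,D,F,E,i,H]
After op 6 (replace(6, 'g')): offset=0, physical=[A,B,C,D,F,E,g,H], logical=[A,B,C,D,F,E,g,H]
After op 7 (replace(1, 'h')): offset=0, physical=[A,h,C,D,F,E,g,H], logical=[A,h,C,D,F,E,g,H]
After op 8 (swap(6, 1)): offset=0, physical=[A,g,C,D,F,E,h,H], logical=[A,g,C,D,F,E,h,H]

Answer: 0 A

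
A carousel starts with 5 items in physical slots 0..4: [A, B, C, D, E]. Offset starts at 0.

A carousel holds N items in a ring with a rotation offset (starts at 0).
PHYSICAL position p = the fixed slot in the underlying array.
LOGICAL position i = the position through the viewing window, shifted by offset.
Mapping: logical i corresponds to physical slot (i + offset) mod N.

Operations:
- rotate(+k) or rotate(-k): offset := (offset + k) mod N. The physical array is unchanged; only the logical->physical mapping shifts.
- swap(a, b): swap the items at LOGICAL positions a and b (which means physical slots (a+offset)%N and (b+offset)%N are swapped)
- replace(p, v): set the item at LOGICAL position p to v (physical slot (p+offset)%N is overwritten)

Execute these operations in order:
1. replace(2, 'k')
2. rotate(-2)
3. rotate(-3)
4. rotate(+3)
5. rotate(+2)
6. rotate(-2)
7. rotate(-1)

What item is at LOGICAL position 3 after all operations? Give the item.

Answer: A

Derivation:
After op 1 (replace(2, 'k')): offset=0, physical=[A,B,k,D,E], logical=[A,B,k,D,E]
After op 2 (rotate(-2)): offset=3, physical=[A,B,k,D,E], logical=[D,E,A,B,k]
After op 3 (rotate(-3)): offset=0, physical=[A,B,k,D,E], logical=[A,B,k,D,E]
After op 4 (rotate(+3)): offset=3, physical=[A,B,k,D,E], logical=[D,E,A,B,k]
After op 5 (rotate(+2)): offset=0, physical=[A,B,k,D,E], logical=[A,B,k,D,E]
After op 6 (rotate(-2)): offset=3, physical=[A,B,k,D,E], logical=[D,E,A,B,k]
After op 7 (rotate(-1)): offset=2, physical=[A,B,k,D,E], logical=[k,D,E,A,B]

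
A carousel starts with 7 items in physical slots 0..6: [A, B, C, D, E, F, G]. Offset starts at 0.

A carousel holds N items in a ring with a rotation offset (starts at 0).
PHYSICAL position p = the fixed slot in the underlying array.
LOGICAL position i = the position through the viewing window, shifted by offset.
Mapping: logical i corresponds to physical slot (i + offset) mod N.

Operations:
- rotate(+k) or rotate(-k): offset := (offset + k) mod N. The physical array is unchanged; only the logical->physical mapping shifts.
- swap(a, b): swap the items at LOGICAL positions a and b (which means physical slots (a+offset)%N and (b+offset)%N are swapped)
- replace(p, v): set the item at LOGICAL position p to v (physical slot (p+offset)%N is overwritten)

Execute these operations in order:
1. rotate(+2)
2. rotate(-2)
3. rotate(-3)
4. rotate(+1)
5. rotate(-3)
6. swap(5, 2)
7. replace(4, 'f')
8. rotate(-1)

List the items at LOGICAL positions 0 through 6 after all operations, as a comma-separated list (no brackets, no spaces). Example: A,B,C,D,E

Answer: B,C,D,A,F,f,E

Derivation:
After op 1 (rotate(+2)): offset=2, physical=[A,B,C,D,E,F,G], logical=[C,D,E,F,G,A,B]
After op 2 (rotate(-2)): offset=0, physical=[A,B,C,D,E,F,G], logical=[A,B,C,D,E,F,G]
After op 3 (rotate(-3)): offset=4, physical=[A,B,C,D,E,F,G], logical=[E,F,G,A,B,C,D]
After op 4 (rotate(+1)): offset=5, physical=[A,B,C,D,E,F,G], logical=[F,G,A,B,C,D,E]
After op 5 (rotate(-3)): offset=2, physical=[A,B,C,D,E,F,G], logical=[C,D,E,F,G,A,B]
After op 6 (swap(5, 2)): offset=2, physical=[E,B,C,D,A,F,G], logical=[C,D,A,F,G,E,B]
After op 7 (replace(4, 'f')): offset=2, physical=[E,B,C,D,A,F,f], logical=[C,D,A,F,f,E,B]
After op 8 (rotate(-1)): offset=1, physical=[E,B,C,D,A,F,f], logical=[B,C,D,A,F,f,E]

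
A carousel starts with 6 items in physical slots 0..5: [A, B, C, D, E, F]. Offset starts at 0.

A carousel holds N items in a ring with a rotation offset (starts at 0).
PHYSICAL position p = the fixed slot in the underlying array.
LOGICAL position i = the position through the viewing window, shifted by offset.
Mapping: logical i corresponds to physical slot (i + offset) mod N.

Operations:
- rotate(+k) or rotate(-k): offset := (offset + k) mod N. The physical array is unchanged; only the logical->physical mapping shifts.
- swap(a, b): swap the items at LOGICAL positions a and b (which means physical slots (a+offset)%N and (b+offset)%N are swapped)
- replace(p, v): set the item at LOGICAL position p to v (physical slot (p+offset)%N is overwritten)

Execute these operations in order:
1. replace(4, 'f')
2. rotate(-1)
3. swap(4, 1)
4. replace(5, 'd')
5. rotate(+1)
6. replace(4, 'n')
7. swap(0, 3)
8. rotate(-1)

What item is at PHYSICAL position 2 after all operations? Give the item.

Answer: C

Derivation:
After op 1 (replace(4, 'f')): offset=0, physical=[A,B,C,D,f,F], logical=[A,B,C,D,f,F]
After op 2 (rotate(-1)): offset=5, physical=[A,B,C,D,f,F], logical=[F,A,B,C,D,f]
After op 3 (swap(4, 1)): offset=5, physical=[D,B,C,A,f,F], logical=[F,D,B,C,A,f]
After op 4 (replace(5, 'd')): offset=5, physical=[D,B,C,A,d,F], logical=[F,D,B,C,A,d]
After op 5 (rotate(+1)): offset=0, physical=[D,B,C,A,d,F], logical=[D,B,C,A,d,F]
After op 6 (replace(4, 'n')): offset=0, physical=[D,B,C,A,n,F], logical=[D,B,C,A,n,F]
After op 7 (swap(0, 3)): offset=0, physical=[A,B,C,D,n,F], logical=[A,B,C,D,n,F]
After op 8 (rotate(-1)): offset=5, physical=[A,B,C,D,n,F], logical=[F,A,B,C,D,n]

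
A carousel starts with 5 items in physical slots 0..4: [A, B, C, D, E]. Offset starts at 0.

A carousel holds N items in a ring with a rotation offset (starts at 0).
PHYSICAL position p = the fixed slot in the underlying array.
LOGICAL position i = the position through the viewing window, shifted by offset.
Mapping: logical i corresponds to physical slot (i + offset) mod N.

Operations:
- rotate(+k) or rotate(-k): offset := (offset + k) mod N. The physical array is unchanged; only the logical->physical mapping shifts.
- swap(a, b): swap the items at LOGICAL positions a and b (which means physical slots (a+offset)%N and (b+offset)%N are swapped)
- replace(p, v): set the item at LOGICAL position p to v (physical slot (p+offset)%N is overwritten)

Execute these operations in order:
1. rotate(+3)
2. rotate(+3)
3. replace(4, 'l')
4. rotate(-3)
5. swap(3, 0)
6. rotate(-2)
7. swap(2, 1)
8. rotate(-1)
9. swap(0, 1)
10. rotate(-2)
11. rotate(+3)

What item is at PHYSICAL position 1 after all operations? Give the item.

Answer: l

Derivation:
After op 1 (rotate(+3)): offset=3, physical=[A,B,C,D,E], logical=[D,E,A,B,C]
After op 2 (rotate(+3)): offset=1, physical=[A,B,C,D,E], logical=[B,C,D,E,A]
After op 3 (replace(4, 'l')): offset=1, physical=[l,B,C,D,E], logical=[B,C,D,E,l]
After op 4 (rotate(-3)): offset=3, physical=[l,B,C,D,E], logical=[D,E,l,B,C]
After op 5 (swap(3, 0)): offset=3, physical=[l,D,C,B,E], logical=[B,E,l,D,C]
After op 6 (rotate(-2)): offset=1, physical=[l,D,C,B,E], logical=[D,C,B,E,l]
After op 7 (swap(2, 1)): offset=1, physical=[l,D,B,C,E], logical=[D,B,C,E,l]
After op 8 (rotate(-1)): offset=0, physical=[l,D,B,C,E], logical=[l,D,B,C,E]
After op 9 (swap(0, 1)): offset=0, physical=[D,l,B,C,E], logical=[D,l,B,C,E]
After op 10 (rotate(-2)): offset=3, physical=[D,l,B,C,E], logical=[C,E,D,l,B]
After op 11 (rotate(+3)): offset=1, physical=[D,l,B,C,E], logical=[l,B,C,E,D]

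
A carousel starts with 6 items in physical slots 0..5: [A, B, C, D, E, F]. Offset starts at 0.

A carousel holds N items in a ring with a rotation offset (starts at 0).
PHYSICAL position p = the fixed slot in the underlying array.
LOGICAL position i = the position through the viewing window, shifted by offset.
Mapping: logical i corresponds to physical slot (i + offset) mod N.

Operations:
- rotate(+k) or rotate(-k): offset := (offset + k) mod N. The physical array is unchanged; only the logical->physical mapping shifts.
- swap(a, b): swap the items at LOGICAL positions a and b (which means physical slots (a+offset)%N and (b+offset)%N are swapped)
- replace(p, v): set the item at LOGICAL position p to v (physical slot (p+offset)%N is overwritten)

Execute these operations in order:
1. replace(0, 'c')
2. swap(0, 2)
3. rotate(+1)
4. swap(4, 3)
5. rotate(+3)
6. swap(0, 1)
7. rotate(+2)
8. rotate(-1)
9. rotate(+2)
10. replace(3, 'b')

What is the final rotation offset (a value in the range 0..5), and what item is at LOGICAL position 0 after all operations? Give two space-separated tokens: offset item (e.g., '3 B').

After op 1 (replace(0, 'c')): offset=0, physical=[c,B,C,D,E,F], logical=[c,B,C,D,E,F]
After op 2 (swap(0, 2)): offset=0, physical=[C,B,c,D,E,F], logical=[C,B,c,D,E,F]
After op 3 (rotate(+1)): offset=1, physical=[C,B,c,D,E,F], logical=[B,c,D,E,F,C]
After op 4 (swap(4, 3)): offset=1, physical=[C,B,c,D,F,E], logical=[B,c,D,F,E,C]
After op 5 (rotate(+3)): offset=4, physical=[C,B,c,D,F,E], logical=[F,E,C,B,c,D]
After op 6 (swap(0, 1)): offset=4, physical=[C,B,c,D,E,F], logical=[E,F,C,B,c,D]
After op 7 (rotate(+2)): offset=0, physical=[C,B,c,D,E,F], logical=[C,B,c,D,E,F]
After op 8 (rotate(-1)): offset=5, physical=[C,B,c,D,E,F], logical=[F,C,B,c,D,E]
After op 9 (rotate(+2)): offset=1, physical=[C,B,c,D,E,F], logical=[B,c,D,E,F,C]
After op 10 (replace(3, 'b')): offset=1, physical=[C,B,c,D,b,F], logical=[B,c,D,b,F,C]

Answer: 1 B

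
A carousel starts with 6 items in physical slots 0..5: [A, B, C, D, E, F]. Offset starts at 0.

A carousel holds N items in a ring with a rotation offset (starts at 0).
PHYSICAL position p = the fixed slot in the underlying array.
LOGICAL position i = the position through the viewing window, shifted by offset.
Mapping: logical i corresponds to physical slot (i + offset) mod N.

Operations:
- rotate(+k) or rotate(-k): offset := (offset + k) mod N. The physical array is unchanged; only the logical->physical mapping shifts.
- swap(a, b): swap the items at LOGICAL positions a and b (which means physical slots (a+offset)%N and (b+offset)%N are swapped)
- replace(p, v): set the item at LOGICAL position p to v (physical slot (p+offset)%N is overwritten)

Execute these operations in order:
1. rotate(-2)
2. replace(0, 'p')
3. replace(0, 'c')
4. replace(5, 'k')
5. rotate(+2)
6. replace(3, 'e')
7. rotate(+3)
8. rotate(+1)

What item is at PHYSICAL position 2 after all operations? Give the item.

After op 1 (rotate(-2)): offset=4, physical=[A,B,C,D,E,F], logical=[E,F,A,B,C,D]
After op 2 (replace(0, 'p')): offset=4, physical=[A,B,C,D,p,F], logical=[p,F,A,B,C,D]
After op 3 (replace(0, 'c')): offset=4, physical=[A,B,C,D,c,F], logical=[c,F,A,B,C,D]
After op 4 (replace(5, 'k')): offset=4, physical=[A,B,C,k,c,F], logical=[c,F,A,B,C,k]
After op 5 (rotate(+2)): offset=0, physical=[A,B,C,k,c,F], logical=[A,B,C,k,c,F]
After op 6 (replace(3, 'e')): offset=0, physical=[A,B,C,e,c,F], logical=[A,B,C,e,c,F]
After op 7 (rotate(+3)): offset=3, physical=[A,B,C,e,c,F], logical=[e,c,F,A,B,C]
After op 8 (rotate(+1)): offset=4, physical=[A,B,C,e,c,F], logical=[c,F,A,B,C,e]

Answer: C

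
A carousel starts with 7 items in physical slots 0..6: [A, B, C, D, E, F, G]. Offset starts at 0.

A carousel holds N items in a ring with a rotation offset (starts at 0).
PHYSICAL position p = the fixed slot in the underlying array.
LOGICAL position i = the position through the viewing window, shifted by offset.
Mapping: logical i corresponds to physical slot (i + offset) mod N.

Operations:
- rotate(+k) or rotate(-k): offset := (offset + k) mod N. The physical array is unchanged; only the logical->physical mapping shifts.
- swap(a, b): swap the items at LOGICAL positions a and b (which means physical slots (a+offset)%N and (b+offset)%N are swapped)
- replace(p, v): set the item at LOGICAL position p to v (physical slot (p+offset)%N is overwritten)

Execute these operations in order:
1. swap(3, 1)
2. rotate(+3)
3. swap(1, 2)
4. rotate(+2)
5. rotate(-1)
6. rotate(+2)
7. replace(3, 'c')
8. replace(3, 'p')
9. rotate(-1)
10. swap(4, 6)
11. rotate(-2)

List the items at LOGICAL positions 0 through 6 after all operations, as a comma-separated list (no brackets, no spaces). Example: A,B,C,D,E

After op 1 (swap(3, 1)): offset=0, physical=[A,D,C,B,E,F,G], logical=[A,D,C,B,E,F,G]
After op 2 (rotate(+3)): offset=3, physical=[A,D,C,B,E,F,G], logical=[B,E,F,G,A,D,C]
After op 3 (swap(1, 2)): offset=3, physical=[A,D,C,B,F,E,G], logical=[B,F,E,G,A,D,C]
After op 4 (rotate(+2)): offset=5, physical=[A,D,C,B,F,E,G], logical=[E,G,A,D,C,B,F]
After op 5 (rotate(-1)): offset=4, physical=[A,D,C,B,F,E,G], logical=[F,E,G,A,D,C,B]
After op 6 (rotate(+2)): offset=6, physical=[A,D,C,B,F,E,G], logical=[G,A,D,C,B,F,E]
After op 7 (replace(3, 'c')): offset=6, physical=[A,D,c,B,F,E,G], logical=[G,A,D,c,B,F,E]
After op 8 (replace(3, 'p')): offset=6, physical=[A,D,p,B,F,E,G], logical=[G,A,D,p,B,F,E]
After op 9 (rotate(-1)): offset=5, physical=[A,D,p,B,F,E,G], logical=[E,G,A,D,p,B,F]
After op 10 (swap(4, 6)): offset=5, physical=[A,D,F,B,p,E,G], logical=[E,G,A,D,F,B,p]
After op 11 (rotate(-2)): offset=3, physical=[A,D,F,B,p,E,G], logical=[B,p,E,G,A,D,F]

Answer: B,p,E,G,A,D,F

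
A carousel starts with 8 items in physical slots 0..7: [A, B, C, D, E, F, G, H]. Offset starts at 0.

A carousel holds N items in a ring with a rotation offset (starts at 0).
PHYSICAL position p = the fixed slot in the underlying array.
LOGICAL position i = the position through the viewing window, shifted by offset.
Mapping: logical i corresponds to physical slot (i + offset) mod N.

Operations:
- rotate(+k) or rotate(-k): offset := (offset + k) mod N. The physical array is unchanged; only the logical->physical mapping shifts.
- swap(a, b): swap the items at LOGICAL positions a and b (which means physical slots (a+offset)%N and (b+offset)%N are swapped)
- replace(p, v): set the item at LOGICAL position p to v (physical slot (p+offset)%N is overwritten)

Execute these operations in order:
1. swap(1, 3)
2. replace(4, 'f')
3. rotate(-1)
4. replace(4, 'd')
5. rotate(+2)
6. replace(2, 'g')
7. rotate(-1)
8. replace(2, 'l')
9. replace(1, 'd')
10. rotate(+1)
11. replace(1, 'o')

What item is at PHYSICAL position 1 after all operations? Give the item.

Answer: d

Derivation:
After op 1 (swap(1, 3)): offset=0, physical=[A,D,C,B,E,F,G,H], logical=[A,D,C,B,E,F,G,H]
After op 2 (replace(4, 'f')): offset=0, physical=[A,D,C,B,f,F,G,H], logical=[A,D,C,B,f,F,G,H]
After op 3 (rotate(-1)): offset=7, physical=[A,D,C,B,f,F,G,H], logical=[H,A,D,C,B,f,F,G]
After op 4 (replace(4, 'd')): offset=7, physical=[A,D,C,d,f,F,G,H], logical=[H,A,D,C,d,f,F,G]
After op 5 (rotate(+2)): offset=1, physical=[A,D,C,d,f,F,G,H], logical=[D,C,d,f,F,G,H,A]
After op 6 (replace(2, 'g')): offset=1, physical=[A,D,C,g,f,F,G,H], logical=[D,C,g,f,F,G,H,A]
After op 7 (rotate(-1)): offset=0, physical=[A,D,C,g,f,F,G,H], logical=[A,D,C,g,f,F,G,H]
After op 8 (replace(2, 'l')): offset=0, physical=[A,D,l,g,f,F,G,H], logical=[A,D,l,g,f,F,G,H]
After op 9 (replace(1, 'd')): offset=0, physical=[A,d,l,g,f,F,G,H], logical=[A,d,l,g,f,F,G,H]
After op 10 (rotate(+1)): offset=1, physical=[A,d,l,g,f,F,G,H], logical=[d,l,g,f,F,G,H,A]
After op 11 (replace(1, 'o')): offset=1, physical=[A,d,o,g,f,F,G,H], logical=[d,o,g,f,F,G,H,A]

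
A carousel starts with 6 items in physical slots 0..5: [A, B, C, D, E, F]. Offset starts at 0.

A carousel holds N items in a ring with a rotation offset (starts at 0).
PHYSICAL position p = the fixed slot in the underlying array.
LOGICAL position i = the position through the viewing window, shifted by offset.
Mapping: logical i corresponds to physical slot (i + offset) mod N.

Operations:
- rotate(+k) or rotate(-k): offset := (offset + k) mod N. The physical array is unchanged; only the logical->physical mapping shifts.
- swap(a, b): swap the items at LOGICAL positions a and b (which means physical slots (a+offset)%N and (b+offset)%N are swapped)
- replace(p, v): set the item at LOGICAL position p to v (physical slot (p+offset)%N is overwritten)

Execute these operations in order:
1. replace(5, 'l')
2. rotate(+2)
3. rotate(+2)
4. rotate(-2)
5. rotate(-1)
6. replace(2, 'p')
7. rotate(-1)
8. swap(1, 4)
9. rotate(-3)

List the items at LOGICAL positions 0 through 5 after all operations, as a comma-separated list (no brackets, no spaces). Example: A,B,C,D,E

After op 1 (replace(5, 'l')): offset=0, physical=[A,B,C,D,E,l], logical=[A,B,C,D,E,l]
After op 2 (rotate(+2)): offset=2, physical=[A,B,C,D,E,l], logical=[C,D,E,l,A,B]
After op 3 (rotate(+2)): offset=4, physical=[A,B,C,D,E,l], logical=[E,l,A,B,C,D]
After op 4 (rotate(-2)): offset=2, physical=[A,B,C,D,E,l], logical=[C,D,E,l,A,B]
After op 5 (rotate(-1)): offset=1, physical=[A,B,C,D,E,l], logical=[B,C,D,E,l,A]
After op 6 (replace(2, 'p')): offset=1, physical=[A,B,C,p,E,l], logical=[B,C,p,E,l,A]
After op 7 (rotate(-1)): offset=0, physical=[A,B,C,p,E,l], logical=[A,B,C,p,E,l]
After op 8 (swap(1, 4)): offset=0, physical=[A,E,C,p,B,l], logical=[A,E,C,p,B,l]
After op 9 (rotate(-3)): offset=3, physical=[A,E,C,p,B,l], logical=[p,B,l,A,E,C]

Answer: p,B,l,A,E,C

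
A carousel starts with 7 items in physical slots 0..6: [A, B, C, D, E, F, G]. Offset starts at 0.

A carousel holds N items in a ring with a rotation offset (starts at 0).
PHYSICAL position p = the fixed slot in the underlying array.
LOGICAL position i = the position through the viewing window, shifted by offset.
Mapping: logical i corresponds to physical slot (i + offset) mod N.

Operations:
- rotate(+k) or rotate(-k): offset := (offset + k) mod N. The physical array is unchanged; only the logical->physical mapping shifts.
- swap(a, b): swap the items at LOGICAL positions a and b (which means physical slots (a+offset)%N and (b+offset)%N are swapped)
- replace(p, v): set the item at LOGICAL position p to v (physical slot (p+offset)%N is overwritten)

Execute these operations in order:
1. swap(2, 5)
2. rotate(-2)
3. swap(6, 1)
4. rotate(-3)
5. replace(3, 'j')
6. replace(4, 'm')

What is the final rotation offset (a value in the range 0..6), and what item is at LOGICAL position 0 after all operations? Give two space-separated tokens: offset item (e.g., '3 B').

After op 1 (swap(2, 5)): offset=0, physical=[A,B,F,D,E,C,G], logical=[A,B,F,D,E,C,G]
After op 2 (rotate(-2)): offset=5, physical=[A,B,F,D,E,C,G], logical=[C,G,A,B,F,D,E]
After op 3 (swap(6, 1)): offset=5, physical=[A,B,F,D,G,C,E], logical=[C,E,A,B,F,D,G]
After op 4 (rotate(-3)): offset=2, physical=[A,B,F,D,G,C,E], logical=[F,D,G,C,E,A,B]
After op 5 (replace(3, 'j')): offset=2, physical=[A,B,F,D,G,j,E], logical=[F,D,G,j,E,A,B]
After op 6 (replace(4, 'm')): offset=2, physical=[A,B,F,D,G,j,m], logical=[F,D,G,j,m,A,B]

Answer: 2 F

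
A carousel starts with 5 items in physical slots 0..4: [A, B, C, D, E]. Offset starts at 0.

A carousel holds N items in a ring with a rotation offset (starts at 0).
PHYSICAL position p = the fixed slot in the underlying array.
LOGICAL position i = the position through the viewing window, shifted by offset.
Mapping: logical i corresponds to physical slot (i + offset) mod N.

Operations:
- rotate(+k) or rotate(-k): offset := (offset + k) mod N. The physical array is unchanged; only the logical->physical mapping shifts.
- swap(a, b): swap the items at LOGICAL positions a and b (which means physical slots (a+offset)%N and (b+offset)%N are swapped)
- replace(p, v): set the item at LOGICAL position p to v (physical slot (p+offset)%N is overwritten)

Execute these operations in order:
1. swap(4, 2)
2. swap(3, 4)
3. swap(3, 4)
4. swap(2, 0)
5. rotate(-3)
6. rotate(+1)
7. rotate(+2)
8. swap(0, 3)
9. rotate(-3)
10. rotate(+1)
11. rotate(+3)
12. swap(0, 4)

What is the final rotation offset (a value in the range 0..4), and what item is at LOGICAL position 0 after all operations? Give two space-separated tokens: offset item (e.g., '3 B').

Answer: 1 D

Derivation:
After op 1 (swap(4, 2)): offset=0, physical=[A,B,E,D,C], logical=[A,B,E,D,C]
After op 2 (swap(3, 4)): offset=0, physical=[A,B,E,C,D], logical=[A,B,E,C,D]
After op 3 (swap(3, 4)): offset=0, physical=[A,B,E,D,C], logical=[A,B,E,D,C]
After op 4 (swap(2, 0)): offset=0, physical=[E,B,A,D,C], logical=[E,B,A,D,C]
After op 5 (rotate(-3)): offset=2, physical=[E,B,A,D,C], logical=[A,D,C,E,B]
After op 6 (rotate(+1)): offset=3, physical=[E,B,A,D,C], logical=[D,C,E,B,A]
After op 7 (rotate(+2)): offset=0, physical=[E,B,A,D,C], logical=[E,B,A,D,C]
After op 8 (swap(0, 3)): offset=0, physical=[D,B,A,E,C], logical=[D,B,A,E,C]
After op 9 (rotate(-3)): offset=2, physical=[D,B,A,E,C], logical=[A,E,C,D,B]
After op 10 (rotate(+1)): offset=3, physical=[D,B,A,E,C], logical=[E,C,D,B,A]
After op 11 (rotate(+3)): offset=1, physical=[D,B,A,E,C], logical=[B,A,E,C,D]
After op 12 (swap(0, 4)): offset=1, physical=[B,D,A,E,C], logical=[D,A,E,C,B]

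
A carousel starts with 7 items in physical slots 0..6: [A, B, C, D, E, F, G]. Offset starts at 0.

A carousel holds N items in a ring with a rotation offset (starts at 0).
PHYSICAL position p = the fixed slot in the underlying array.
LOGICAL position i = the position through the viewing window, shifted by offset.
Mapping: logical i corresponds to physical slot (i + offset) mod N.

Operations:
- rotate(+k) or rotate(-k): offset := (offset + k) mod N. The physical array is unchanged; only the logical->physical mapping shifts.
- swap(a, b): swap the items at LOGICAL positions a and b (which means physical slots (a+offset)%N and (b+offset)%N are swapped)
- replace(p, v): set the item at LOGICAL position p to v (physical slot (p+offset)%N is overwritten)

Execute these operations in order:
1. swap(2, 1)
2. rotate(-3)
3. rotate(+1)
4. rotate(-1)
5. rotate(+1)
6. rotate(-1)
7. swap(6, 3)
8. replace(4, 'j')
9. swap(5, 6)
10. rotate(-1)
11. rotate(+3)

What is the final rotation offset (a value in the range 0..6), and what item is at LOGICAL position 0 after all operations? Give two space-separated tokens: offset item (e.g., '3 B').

After op 1 (swap(2, 1)): offset=0, physical=[A,C,B,D,E,F,G], logical=[A,C,B,D,E,F,G]
After op 2 (rotate(-3)): offset=4, physical=[A,C,B,D,E,F,G], logical=[E,F,G,A,C,B,D]
After op 3 (rotate(+1)): offset=5, physical=[A,C,B,D,E,F,G], logical=[F,G,A,C,B,D,E]
After op 4 (rotate(-1)): offset=4, physical=[A,C,B,D,E,F,G], logical=[E,F,G,A,C,B,D]
After op 5 (rotate(+1)): offset=5, physical=[A,C,B,D,E,F,G], logical=[F,G,A,C,B,D,E]
After op 6 (rotate(-1)): offset=4, physical=[A,C,B,D,E,F,G], logical=[E,F,G,A,C,B,D]
After op 7 (swap(6, 3)): offset=4, physical=[D,C,B,A,E,F,G], logical=[E,F,G,D,C,B,A]
After op 8 (replace(4, 'j')): offset=4, physical=[D,j,B,A,E,F,G], logical=[E,F,G,D,j,B,A]
After op 9 (swap(5, 6)): offset=4, physical=[D,j,A,B,E,F,G], logical=[E,F,G,D,j,A,B]
After op 10 (rotate(-1)): offset=3, physical=[D,j,A,B,E,F,G], logical=[B,E,F,G,D,j,A]
After op 11 (rotate(+3)): offset=6, physical=[D,j,A,B,E,F,G], logical=[G,D,j,A,B,E,F]

Answer: 6 G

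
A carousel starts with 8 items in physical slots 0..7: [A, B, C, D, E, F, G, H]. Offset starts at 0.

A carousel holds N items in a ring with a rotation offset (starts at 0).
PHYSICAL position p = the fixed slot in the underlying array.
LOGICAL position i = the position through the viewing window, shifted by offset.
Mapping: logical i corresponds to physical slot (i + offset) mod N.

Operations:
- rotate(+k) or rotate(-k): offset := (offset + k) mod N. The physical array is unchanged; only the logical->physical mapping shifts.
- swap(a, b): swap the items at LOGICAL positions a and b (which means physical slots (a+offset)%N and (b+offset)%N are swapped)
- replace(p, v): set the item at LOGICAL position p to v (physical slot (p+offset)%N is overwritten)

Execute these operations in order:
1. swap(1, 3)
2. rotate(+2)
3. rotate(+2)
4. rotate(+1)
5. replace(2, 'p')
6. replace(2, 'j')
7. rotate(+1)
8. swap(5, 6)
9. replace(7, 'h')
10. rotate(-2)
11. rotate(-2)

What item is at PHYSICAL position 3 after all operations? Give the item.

Answer: E

Derivation:
After op 1 (swap(1, 3)): offset=0, physical=[A,D,C,B,E,F,G,H], logical=[A,D,C,B,E,F,G,H]
After op 2 (rotate(+2)): offset=2, physical=[A,D,C,B,E,F,G,H], logical=[C,B,E,F,G,H,A,D]
After op 3 (rotate(+2)): offset=4, physical=[A,D,C,B,E,F,G,H], logical=[E,F,G,H,A,D,C,B]
After op 4 (rotate(+1)): offset=5, physical=[A,D,C,B,E,F,G,H], logical=[F,G,H,A,D,C,B,E]
After op 5 (replace(2, 'p')): offset=5, physical=[A,D,C,B,E,F,G,p], logical=[F,G,p,A,D,C,B,E]
After op 6 (replace(2, 'j')): offset=5, physical=[A,D,C,B,E,F,G,j], logical=[F,G,j,A,D,C,B,E]
After op 7 (rotate(+1)): offset=6, physical=[A,D,C,B,E,F,G,j], logical=[G,j,A,D,C,B,E,F]
After op 8 (swap(5, 6)): offset=6, physical=[A,D,C,E,B,F,G,j], logical=[G,j,A,D,C,E,B,F]
After op 9 (replace(7, 'h')): offset=6, physical=[A,D,C,E,B,h,G,j], logical=[G,j,A,D,C,E,B,h]
After op 10 (rotate(-2)): offset=4, physical=[A,D,C,E,B,h,G,j], logical=[B,h,G,j,A,D,C,E]
After op 11 (rotate(-2)): offset=2, physical=[A,D,C,E,B,h,G,j], logical=[C,E,B,h,G,j,A,D]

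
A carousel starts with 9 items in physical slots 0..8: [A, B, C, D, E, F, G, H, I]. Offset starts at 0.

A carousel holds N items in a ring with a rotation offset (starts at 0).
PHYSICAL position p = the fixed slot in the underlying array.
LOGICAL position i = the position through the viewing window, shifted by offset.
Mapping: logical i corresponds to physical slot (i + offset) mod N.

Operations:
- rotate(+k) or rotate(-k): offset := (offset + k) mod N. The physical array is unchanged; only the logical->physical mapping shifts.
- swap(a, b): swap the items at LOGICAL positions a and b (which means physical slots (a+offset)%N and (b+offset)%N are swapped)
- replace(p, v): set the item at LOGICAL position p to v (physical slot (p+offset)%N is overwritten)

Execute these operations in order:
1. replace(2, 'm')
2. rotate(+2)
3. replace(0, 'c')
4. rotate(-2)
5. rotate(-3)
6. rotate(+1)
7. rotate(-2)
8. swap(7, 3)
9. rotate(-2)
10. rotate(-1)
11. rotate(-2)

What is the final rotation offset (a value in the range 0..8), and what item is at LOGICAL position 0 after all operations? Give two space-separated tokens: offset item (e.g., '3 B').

After op 1 (replace(2, 'm')): offset=0, physical=[A,B,m,D,E,F,G,H,I], logical=[A,B,m,D,E,F,G,H,I]
After op 2 (rotate(+2)): offset=2, physical=[A,B,m,D,E,F,G,H,I], logical=[m,D,E,F,G,H,I,A,B]
After op 3 (replace(0, 'c')): offset=2, physical=[A,B,c,D,E,F,G,H,I], logical=[c,D,E,F,G,H,I,A,B]
After op 4 (rotate(-2)): offset=0, physical=[A,B,c,D,E,F,G,H,I], logical=[A,B,c,D,E,F,G,H,I]
After op 5 (rotate(-3)): offset=6, physical=[A,B,c,D,E,F,G,H,I], logical=[G,H,I,A,B,c,D,E,F]
After op 6 (rotate(+1)): offset=7, physical=[A,B,c,D,E,F,G,H,I], logical=[H,I,A,B,c,D,E,F,G]
After op 7 (rotate(-2)): offset=5, physical=[A,B,c,D,E,F,G,H,I], logical=[F,G,H,I,A,B,c,D,E]
After op 8 (swap(7, 3)): offset=5, physical=[A,B,c,I,E,F,G,H,D], logical=[F,G,H,D,A,B,c,I,E]
After op 9 (rotate(-2)): offset=3, physical=[A,B,c,I,E,F,G,H,D], logical=[I,E,F,G,H,D,A,B,c]
After op 10 (rotate(-1)): offset=2, physical=[A,B,c,I,E,F,G,H,D], logical=[c,I,E,F,G,H,D,A,B]
After op 11 (rotate(-2)): offset=0, physical=[A,B,c,I,E,F,G,H,D], logical=[A,B,c,I,E,F,G,H,D]

Answer: 0 A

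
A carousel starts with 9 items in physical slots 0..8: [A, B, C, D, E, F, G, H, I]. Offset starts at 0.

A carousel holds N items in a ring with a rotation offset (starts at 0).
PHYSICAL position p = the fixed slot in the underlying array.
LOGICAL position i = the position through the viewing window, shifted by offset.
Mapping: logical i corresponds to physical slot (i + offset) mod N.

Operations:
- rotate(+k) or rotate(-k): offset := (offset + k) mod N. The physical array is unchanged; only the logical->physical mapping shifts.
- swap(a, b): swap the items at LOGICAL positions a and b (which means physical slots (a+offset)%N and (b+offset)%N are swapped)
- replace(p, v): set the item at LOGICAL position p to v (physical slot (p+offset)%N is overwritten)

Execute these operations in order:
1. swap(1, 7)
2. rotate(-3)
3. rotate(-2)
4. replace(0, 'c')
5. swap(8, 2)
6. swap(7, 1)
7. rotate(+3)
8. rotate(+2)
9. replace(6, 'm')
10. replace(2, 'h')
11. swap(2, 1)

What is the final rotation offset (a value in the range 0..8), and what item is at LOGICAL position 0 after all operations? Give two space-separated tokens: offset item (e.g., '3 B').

After op 1 (swap(1, 7)): offset=0, physical=[A,H,C,D,E,F,G,B,I], logical=[A,H,C,D,E,F,G,B,I]
After op 2 (rotate(-3)): offset=6, physical=[A,H,C,D,E,F,G,B,I], logical=[G,B,I,A,H,C,D,E,F]
After op 3 (rotate(-2)): offset=4, physical=[A,H,C,D,E,F,G,B,I], logical=[E,F,G,B,I,A,H,C,D]
After op 4 (replace(0, 'c')): offset=4, physical=[A,H,C,D,c,F,G,B,I], logical=[c,F,G,B,I,A,H,C,D]
After op 5 (swap(8, 2)): offset=4, physical=[A,H,C,G,c,F,D,B,I], logical=[c,F,D,B,I,A,H,C,G]
After op 6 (swap(7, 1)): offset=4, physical=[A,H,F,G,c,C,D,B,I], logical=[c,C,D,B,I,A,H,F,G]
After op 7 (rotate(+3)): offset=7, physical=[A,H,F,G,c,C,D,B,I], logical=[B,I,A,H,F,G,c,C,D]
After op 8 (rotate(+2)): offset=0, physical=[A,H,F,G,c,C,D,B,I], logical=[A,H,F,G,c,C,D,B,I]
After op 9 (replace(6, 'm')): offset=0, physical=[A,H,F,G,c,C,m,B,I], logical=[A,H,F,G,c,C,m,B,I]
After op 10 (replace(2, 'h')): offset=0, physical=[A,H,h,G,c,C,m,B,I], logical=[A,H,h,G,c,C,m,B,I]
After op 11 (swap(2, 1)): offset=0, physical=[A,h,H,G,c,C,m,B,I], logical=[A,h,H,G,c,C,m,B,I]

Answer: 0 A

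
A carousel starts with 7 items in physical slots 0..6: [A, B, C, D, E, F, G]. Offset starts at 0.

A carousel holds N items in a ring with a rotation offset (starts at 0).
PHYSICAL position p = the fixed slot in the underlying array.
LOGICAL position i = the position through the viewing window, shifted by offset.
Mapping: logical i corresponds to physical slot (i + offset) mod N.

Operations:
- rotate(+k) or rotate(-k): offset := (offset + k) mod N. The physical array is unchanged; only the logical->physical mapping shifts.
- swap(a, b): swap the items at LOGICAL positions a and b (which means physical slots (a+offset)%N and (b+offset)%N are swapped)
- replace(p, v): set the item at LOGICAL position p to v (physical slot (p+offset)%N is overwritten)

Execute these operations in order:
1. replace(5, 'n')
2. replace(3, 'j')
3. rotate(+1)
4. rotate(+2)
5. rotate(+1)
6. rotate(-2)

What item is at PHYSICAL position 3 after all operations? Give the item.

Answer: j

Derivation:
After op 1 (replace(5, 'n')): offset=0, physical=[A,B,C,D,E,n,G], logical=[A,B,C,D,E,n,G]
After op 2 (replace(3, 'j')): offset=0, physical=[A,B,C,j,E,n,G], logical=[A,B,C,j,E,n,G]
After op 3 (rotate(+1)): offset=1, physical=[A,B,C,j,E,n,G], logical=[B,C,j,E,n,G,A]
After op 4 (rotate(+2)): offset=3, physical=[A,B,C,j,E,n,G], logical=[j,E,n,G,A,B,C]
After op 5 (rotate(+1)): offset=4, physical=[A,B,C,j,E,n,G], logical=[E,n,G,A,B,C,j]
After op 6 (rotate(-2)): offset=2, physical=[A,B,C,j,E,n,G], logical=[C,j,E,n,G,A,B]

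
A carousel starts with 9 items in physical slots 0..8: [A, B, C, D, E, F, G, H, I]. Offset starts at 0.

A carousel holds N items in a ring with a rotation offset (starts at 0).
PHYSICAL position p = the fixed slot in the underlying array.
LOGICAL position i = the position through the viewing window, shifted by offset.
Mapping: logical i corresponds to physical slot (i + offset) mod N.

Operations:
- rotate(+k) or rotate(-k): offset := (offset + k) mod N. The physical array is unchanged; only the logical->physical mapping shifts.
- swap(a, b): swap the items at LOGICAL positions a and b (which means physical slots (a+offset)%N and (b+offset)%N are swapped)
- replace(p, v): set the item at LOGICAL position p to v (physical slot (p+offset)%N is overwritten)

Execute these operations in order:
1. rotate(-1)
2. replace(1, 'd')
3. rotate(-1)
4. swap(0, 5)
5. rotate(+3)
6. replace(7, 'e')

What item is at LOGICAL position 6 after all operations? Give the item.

After op 1 (rotate(-1)): offset=8, physical=[A,B,C,D,E,F,G,H,I], logical=[I,A,B,C,D,E,F,G,H]
After op 2 (replace(1, 'd')): offset=8, physical=[d,B,C,D,E,F,G,H,I], logical=[I,d,B,C,D,E,F,G,H]
After op 3 (rotate(-1)): offset=7, physical=[d,B,C,D,E,F,G,H,I], logical=[H,I,d,B,C,D,E,F,G]
After op 4 (swap(0, 5)): offset=7, physical=[d,B,C,H,E,F,G,D,I], logical=[D,I,d,B,C,H,E,F,G]
After op 5 (rotate(+3)): offset=1, physical=[d,B,C,H,E,F,G,D,I], logical=[B,C,H,E,F,G,D,I,d]
After op 6 (replace(7, 'e')): offset=1, physical=[d,B,C,H,E,F,G,D,e], logical=[B,C,H,E,F,G,D,e,d]

Answer: D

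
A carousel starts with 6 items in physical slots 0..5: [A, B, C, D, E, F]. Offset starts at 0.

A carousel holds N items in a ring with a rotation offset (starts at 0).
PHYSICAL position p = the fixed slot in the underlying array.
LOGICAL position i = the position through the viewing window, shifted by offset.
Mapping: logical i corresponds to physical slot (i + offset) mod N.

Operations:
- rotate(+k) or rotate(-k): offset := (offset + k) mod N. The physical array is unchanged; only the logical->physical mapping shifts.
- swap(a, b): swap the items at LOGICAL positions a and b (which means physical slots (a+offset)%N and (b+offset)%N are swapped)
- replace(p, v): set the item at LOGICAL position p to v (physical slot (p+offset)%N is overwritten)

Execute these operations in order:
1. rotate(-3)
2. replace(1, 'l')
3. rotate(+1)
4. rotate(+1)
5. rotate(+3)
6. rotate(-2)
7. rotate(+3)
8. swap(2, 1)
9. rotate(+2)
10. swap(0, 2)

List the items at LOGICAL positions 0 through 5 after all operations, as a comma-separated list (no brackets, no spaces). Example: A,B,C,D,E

After op 1 (rotate(-3)): offset=3, physical=[A,B,C,D,E,F], logical=[D,E,F,A,B,C]
After op 2 (replace(1, 'l')): offset=3, physical=[A,B,C,D,l,F], logical=[D,l,F,A,B,C]
After op 3 (rotate(+1)): offset=4, physical=[A,B,C,D,l,F], logical=[l,F,A,B,C,D]
After op 4 (rotate(+1)): offset=5, physical=[A,B,C,D,l,F], logical=[F,A,B,C,D,l]
After op 5 (rotate(+3)): offset=2, physical=[A,B,C,D,l,F], logical=[C,D,l,F,A,B]
After op 6 (rotate(-2)): offset=0, physical=[A,B,C,D,l,F], logical=[A,B,C,D,l,F]
After op 7 (rotate(+3)): offset=3, physical=[A,B,C,D,l,F], logical=[D,l,F,A,B,C]
After op 8 (swap(2, 1)): offset=3, physical=[A,B,C,D,F,l], logical=[D,F,l,A,B,C]
After op 9 (rotate(+2)): offset=5, physical=[A,B,C,D,F,l], logical=[l,A,B,C,D,F]
After op 10 (swap(0, 2)): offset=5, physical=[A,l,C,D,F,B], logical=[B,A,l,C,D,F]

Answer: B,A,l,C,D,F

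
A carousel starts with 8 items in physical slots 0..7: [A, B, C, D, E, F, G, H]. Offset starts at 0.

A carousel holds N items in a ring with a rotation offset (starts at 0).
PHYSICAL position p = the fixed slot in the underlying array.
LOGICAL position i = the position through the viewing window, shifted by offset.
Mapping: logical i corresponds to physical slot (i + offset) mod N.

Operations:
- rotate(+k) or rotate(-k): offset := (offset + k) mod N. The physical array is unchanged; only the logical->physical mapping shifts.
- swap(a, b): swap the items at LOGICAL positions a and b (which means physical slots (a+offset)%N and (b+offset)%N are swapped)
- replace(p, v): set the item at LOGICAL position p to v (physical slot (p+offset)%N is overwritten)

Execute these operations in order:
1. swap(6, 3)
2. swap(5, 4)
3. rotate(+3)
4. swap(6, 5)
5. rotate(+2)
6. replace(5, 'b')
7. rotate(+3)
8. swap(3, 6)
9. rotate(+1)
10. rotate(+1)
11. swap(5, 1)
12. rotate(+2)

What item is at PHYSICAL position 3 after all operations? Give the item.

Answer: H

Derivation:
After op 1 (swap(6, 3)): offset=0, physical=[A,B,C,G,E,F,D,H], logical=[A,B,C,G,E,F,D,H]
After op 2 (swap(5, 4)): offset=0, physical=[A,B,C,G,F,E,D,H], logical=[A,B,C,G,F,E,D,H]
After op 3 (rotate(+3)): offset=3, physical=[A,B,C,G,F,E,D,H], logical=[G,F,E,D,H,A,B,C]
After op 4 (swap(6, 5)): offset=3, physical=[B,A,C,G,F,E,D,H], logical=[G,F,E,D,H,B,A,C]
After op 5 (rotate(+2)): offset=5, physical=[B,A,C,G,F,E,D,H], logical=[E,D,H,B,A,C,G,F]
After op 6 (replace(5, 'b')): offset=5, physical=[B,A,b,G,F,E,D,H], logical=[E,D,H,B,A,b,G,F]
After op 7 (rotate(+3)): offset=0, physical=[B,A,b,G,F,E,D,H], logical=[B,A,b,G,F,E,D,H]
After op 8 (swap(3, 6)): offset=0, physical=[B,A,b,D,F,E,G,H], logical=[B,A,b,D,F,E,G,H]
After op 9 (rotate(+1)): offset=1, physical=[B,A,b,D,F,E,G,H], logical=[A,b,D,F,E,G,H,B]
After op 10 (rotate(+1)): offset=2, physical=[B,A,b,D,F,E,G,H], logical=[b,D,F,E,G,H,B,A]
After op 11 (swap(5, 1)): offset=2, physical=[B,A,b,H,F,E,G,D], logical=[b,H,F,E,G,D,B,A]
After op 12 (rotate(+2)): offset=4, physical=[B,A,b,H,F,E,G,D], logical=[F,E,G,D,B,A,b,H]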